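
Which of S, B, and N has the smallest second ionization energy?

IE_2 is the cost of taking one more electron from the +1 cation: S⁺ still has 5 valence electrons; B⁺ still has 2 valence electrons; N⁺ still has 4 valence electrons.
All are still removing valence electrons, so compare the +1 ions as you would atoms: IE_2 generally rises across a period (higher Z_eff) and falls down a group (larger shell), subject to the usual subshell exceptions.
Valence configurations: S⁺ [Ne]3s²3p³, B⁺ [He]2s², N⁺ [He]2s²2p².
The numbers (kJ/mol): S 2252, B 2427, N 2856.
Overall IE_2 order: S < B < N.

S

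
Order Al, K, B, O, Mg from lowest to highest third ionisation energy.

After 2 electrons have been removed, what remains? Al²⁺ still has 1 valence electron; K²⁺ is already 1 electron into the core; B²⁺ still has 1 valence electron; O²⁺ still has 4 valence electrons; Mg²⁺ is the bare [Ne] core.
Usually core removal costs more than valence removal, but here the competition is close: a tightly held n=2 valence electron can cost more to remove than an n=3 core electron, so the actual values have to decide it.
Valence configurations: Al²⁺ [Ne]3s¹, B²⁺ [He]2s¹, O²⁺ [He]2s²2p².
The numbers (kJ/mol): Al 2745, K 4420, B 3660, O 5300, Mg 7733.
Hence IE_3: Al < B < K < O < Mg.

Al < B < K < O < Mg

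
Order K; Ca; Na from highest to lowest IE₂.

Na, K, Ca

The second ionization energy removes an electron from the +1 ion. For each element: K⁺ is the bare [Ar] core; Ca⁺ still has 1 valence electron; Na⁺ is the bare [Ne] core.
Core electrons are held far more tightly than valence electrons, so K and Na top the IE_2 order.
Approximate IE_2 values (kJ/mol): K 3052, Ca 1145, Na 4562.
So the second ionization energies run Ca < K < Na.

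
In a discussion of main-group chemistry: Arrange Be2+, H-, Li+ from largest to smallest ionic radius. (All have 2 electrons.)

H- > Li+ > Be2+

All of these have 2 electrons, so size is governed by nuclear charge alone: the more protons, the stronger the pull on the same electron cloud, and the smaller the ion.
Nuclear charges: Be2+ (Z=4), Li+ (Z=3), H- (Z=1).
Largest to smallest: H- > Li+ > Be2+.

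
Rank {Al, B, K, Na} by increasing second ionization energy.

Al < B < K < Na

After 1 electron has been removed, what remains? Al⁺ still has 2 valence electrons; B⁺ still has 2 valence electrons; K⁺ is the bare [Ar] core; Na⁺ is the bare [Ne] core.
Core electrons are held far more tightly than valence electrons, so K and Na top the IE_2 order.
Valence configurations: Al⁺ [Ne]3s², B⁺ [He]2s².
The numbers (kJ/mol): Al 1817, B 2427, K 3052, Na 4562.
Putting it together, IE_2: Al < B < K < Na.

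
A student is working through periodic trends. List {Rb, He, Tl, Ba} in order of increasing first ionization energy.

Removing the outermost electron gets harder across a period and easier down a group.
Neither a single period nor a single group — weigh both effects.
Ba > Rb: period and group pull opposite ways; the across-period shift dominates (503 vs 403 kJ/mol).
Tl > Ba: both are in period 6; the period trend gives Tl the larger value.
He > Tl: both effects reinforce here, so He is clearly the higher of the two.
Tabulated first ionization energy (kJ/mol): He 2372, Rb 403, Ba 503, Tl 589.
So from lowest to highest: Rb < Ba < Tl < He.

Rb < Ba < Tl < He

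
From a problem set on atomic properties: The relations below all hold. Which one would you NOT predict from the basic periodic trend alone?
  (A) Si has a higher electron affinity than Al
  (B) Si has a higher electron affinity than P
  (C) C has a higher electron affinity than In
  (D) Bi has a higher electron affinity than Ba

The general trend: electron affinity increases across a period and decreases down a group.
(A) Si (period 3, group 14) vs Al (period 3, group 13): the stated order agrees with the simple trend.
(B) Si (period 3, group 14) vs P (period 3, group 15): the stated order contradicts the simple trend.
(C) C (period 2, group 14) vs In (period 5, group 13): the stated order agrees with the simple trend.
(D) Bi (period 6, group 15) vs Ba (period 6, group 2): the stated order agrees with the simple trend.
The exception is (B): adding an electron to P's half-filled 3p³ is unfavourable, so Si (3p²) has the more exothermic EA.

(B)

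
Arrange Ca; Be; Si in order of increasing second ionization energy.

Ca, Si, Be

After 1 electron has been removed, what remains? Ca⁺ still has 1 valence electron; Be⁺ still has 1 valence electron; Si⁺ still has 3 valence electrons.
All are still removing valence electrons, so compare the +1 ions as you would atoms: IE_2 generally rises across a period (higher Z_eff) and falls down a group (larger shell), subject to the usual subshell exceptions.
Valence configurations: Ca⁺ [Ar]4s¹, Be⁺ [He]2s¹, Si⁺ [Ne]3s²3p¹.
Approximate IE_2 values (kJ/mol): Ca 1145, Be 1757, Si 1577.
So the second ionization energies run Ca < Si < Be.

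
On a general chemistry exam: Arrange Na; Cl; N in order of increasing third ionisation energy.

After 2 electrons have been removed, what remains? Na²⁺ is already 1 electron into the core; Cl²⁺ still has 5 valence electrons; N²⁺ still has 3 valence electrons.
Core electrons are held far more tightly than valence electrons, so Na tops the IE_3 order.
Valence configurations: Cl²⁺ [Ne]3s²3p³, N²⁺ [He]2s²2p¹.
Tabulated IE_3 (kJ/mol): Na 6910, Cl 3822, N 4578.
So the third ionization energies run Cl < N < Na.

Cl, N, Na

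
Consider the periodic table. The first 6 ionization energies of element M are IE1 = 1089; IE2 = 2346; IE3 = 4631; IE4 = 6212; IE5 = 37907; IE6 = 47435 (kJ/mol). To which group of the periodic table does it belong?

Look for the largest jump between consecutive ionization energies: IE5/IE4 ≈ 6.1, far larger than any earlier ratio.
That jump marks the point where a core electron is being removed. So the atom has 4 valence electrons.
A main-group element with 4 valence electrons is in group 14.

Group 14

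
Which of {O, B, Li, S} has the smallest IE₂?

Consider each +1 ion: O⁺ still has 5 valence electrons; B⁺ still has 2 valence electrons; Li⁺ is the bare [He] core; S⁺ still has 5 valence electrons.
Pulling an electron out of a noble-gas core costs far more than removing a remaining valence electron, so Li sits at the high end of IE_2.
Valence configurations: O⁺ [He]2s²2p³, B⁺ [He]2s², S⁺ [Ne]3s²3p³.
The numbers (kJ/mol): O 3388, B 2427, Li 7298, S 2252.
Putting it together, IE_2: S < B < O < Li.

S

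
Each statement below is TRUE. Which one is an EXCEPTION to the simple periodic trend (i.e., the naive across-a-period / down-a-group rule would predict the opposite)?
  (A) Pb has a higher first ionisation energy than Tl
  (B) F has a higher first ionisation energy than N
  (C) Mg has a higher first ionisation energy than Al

(C)

The general trend: first ionisation energy increases across a period and decreases down a group.
(A) Pb (period 6, group 14) vs Tl (period 6, group 13): the stated order agrees with the simple trend.
(B) F (period 2, group 17) vs N (period 2, group 15): the stated order agrees with the simple trend.
(C) Mg (period 3, group 2) vs Al (period 3, group 13): the stated order contradicts the simple trend.
The exception is (C): Al's single 3p electron is easier to remove than one from Mg's filled 3s².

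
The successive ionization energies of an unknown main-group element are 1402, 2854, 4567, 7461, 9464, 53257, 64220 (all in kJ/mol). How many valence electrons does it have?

5

Look for the largest jump between consecutive ionization energies: IE6/IE5 ≈ 5.6, far larger than any earlier ratio.
That jump marks the point where a core electron is being removed. So the atom has 5 valence electrons.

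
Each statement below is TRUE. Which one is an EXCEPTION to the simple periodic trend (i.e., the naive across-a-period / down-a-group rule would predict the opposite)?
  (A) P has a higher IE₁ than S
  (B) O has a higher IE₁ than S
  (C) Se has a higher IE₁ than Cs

The general trend: IE₁ increases across a period and decreases down a group.
(A) P (period 3, group 15) vs S (period 3, group 16): the stated order contradicts the simple trend.
(B) O (period 2, group 16) vs S (period 3, group 16): the stated order agrees with the simple trend.
(C) Se (period 4, group 16) vs Cs (period 6, group 1): the stated order agrees with the simple trend.
The exception is (A): S (3p⁴) ionizes more easily than half-filled P (3p³) because the paired 3p electron in S is pushed out by e⁻–e⁻ repulsion.

(A)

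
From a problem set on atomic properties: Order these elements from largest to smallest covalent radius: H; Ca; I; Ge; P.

H is in period 1, group 1; P is in period 3, group 15; Ca is in period 4, group 2; Ge is in period 4, group 14; I is in period 5, group 17.
Moving right in a period, electrons are added to the same shell under a stronger nuclear pull, so atoms get smaller; moving down, a new shell is opened and atoms get larger.
These span different periods and groups, so the two trends combine.
P > H: the two effects oppose for this pair; the down-group effect wins (111 vs 32 pm).
Ge > P: relative to P, both the across-period and down-group shifts push Ge's atomic radius up.
I > Ge: period and group pull opposite ways; the down-group shift dominates (133 vs 121 pm).
Ca > I: the two effects oppose for this pair; the across-period effect wins (171 vs 133 pm).
For reference (pm): H 32, P 111, Ca 171, Ge 121, I 133.
So from largest to smallest: Ca > I > Ge > P > H.

Ca, I, Ge, P, H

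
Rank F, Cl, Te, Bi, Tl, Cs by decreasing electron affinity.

Atoms with high Z_eff and room in the valence shell (especially the halogens) have the most exothermic electron affinities.
Neither a single period nor a single group — weigh both effects.
Cs > Tl: this pair runs against the simple trend — see the exception note.
Bi > Cs: Bi lies to the right of Cs in period 6, so the across-period effect alone puts Bi higher.
Te > Bi: relative to Bi, both the across-period and down-group shifts push Te's electron affinity up.
F > Te: relative to Te, both the across-period and down-group shifts push F's electron affinity up.
Cl > F: this pair runs against the simple trend — see the exception note.
Note the exception: Cs has a higher electron affinity than Tl, contrary to the simple trend — Tl's ns²np¹ configuration gives only a small electron affinity — the sparsely filled np subshell binds an added electron weakly.
Note the exception: Cl has a higher electron affinity than F, contrary to the simple trend — F's small 2p subshell makes the incoming electron feel strong e⁻–e⁻ repulsion, so Cl actually releases more energy on gaining an electron.
For reference (kJ/mol): F 328, Cl 349, Te 190, Cs 46, Tl 19, Bi 91.
So from highest to lowest: Cl > F > Te > Bi > Cs > Tl.

Cl > F > Te > Bi > Cs > Tl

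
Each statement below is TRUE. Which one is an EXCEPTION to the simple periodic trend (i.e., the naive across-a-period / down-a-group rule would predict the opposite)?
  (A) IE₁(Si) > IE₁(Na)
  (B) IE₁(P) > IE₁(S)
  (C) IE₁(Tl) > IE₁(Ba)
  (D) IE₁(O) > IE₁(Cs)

(B)

The general trend: IE₁ increases across a period and decreases down a group.
(A) Si (period 3, group 14) vs Na (period 3, group 1): the stated order agrees with the simple trend.
(B) P (period 3, group 15) vs S (period 3, group 16): the stated order contradicts the simple trend.
(C) Tl (period 6, group 13) vs Ba (period 6, group 2): the stated order agrees with the simple trend.
(D) O (period 2, group 16) vs Cs (period 6, group 1): the stated order agrees with the simple trend.
The exception is (B): S (3p⁴) ionizes more easily than half-filled P (3p³) because the paired 3p electron in S is pushed out by e⁻–e⁻ repulsion.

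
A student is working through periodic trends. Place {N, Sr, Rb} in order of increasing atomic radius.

Atomic radius shrinks across a period as nuclear charge pulls the same shell inward, and grows down a group as new shells are added.
Neither a single period nor a single group — weigh both effects.
Sr > N: relative to N, both the across-period and down-group shifts push Sr's atomic radius up.
Rb > Sr: Rb lies to the left of Sr in period 5, so the across-period effect alone puts Rb larger.
Tabulated atomic radius (pm): N 71, Rb 210, Sr 185.
So from smallest to largest: N < Sr < Rb.

N < Sr < Rb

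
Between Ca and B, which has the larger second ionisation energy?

B

The second ionization energy removes an electron from the +1 ion. For each element: Ca⁺ still has 1 valence electron; B⁺ still has 2 valence electrons.
All are still removing valence electrons, so compare the +1 ions as you would atoms: IE_2 generally rises across a period (higher Z_eff) and falls down a group (larger shell), subject to the usual subshell exceptions.
Valence configurations: Ca⁺ [Ar]4s¹, B⁺ [He]2s².
The numbers (kJ/mol): Ca 1145, B 2427.
So the second ionization energies run Ca < B.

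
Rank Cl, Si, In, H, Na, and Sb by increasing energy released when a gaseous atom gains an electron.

H is in period 1, group 1; Na is in period 3, group 1; Si is in period 3, group 14; Cl is in period 3, group 17; In is in period 5, group 13; Sb is in period 5, group 15.
Atoms with high Z_eff and room in the valence shell (especially the halogens) have the most exothermic electron affinities.
Neither a single period nor a single group — weigh both effects.
Na > In: the two effects oppose for this pair; the down-group effect wins (53 vs 29 kJ/mol).
H > Na: they share group 1; the group trend gives H the larger value.
Sb > H: period and group pull opposite ways; the across-period shift dominates (103 vs 73 kJ/mol).
Si > Sb: period and group pull opposite ways; the down-group shift dominates (134 vs 103 kJ/mol).
Cl > Si: Cl lies to the right of Si in period 3, so the across-period effect alone puts Cl higher.
Approximate values (kJ/mol): H 73, Na 53, Si 134, Cl 349, In 29, Sb 103.
So from lowest to highest: In < Na < H < Sb < Si < Cl.

In, Na, H, Sb, Si, Cl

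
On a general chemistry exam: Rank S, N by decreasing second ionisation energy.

Consider each +1 ion: S⁺ still has 5 valence electrons; N⁺ still has 4 valence electrons.
All are still removing valence electrons, so compare the +1 ions as you would atoms: IE_2 generally rises across a period (higher Z_eff) and falls down a group (larger shell), subject to the usual subshell exceptions.
Valence configurations: S⁺ [Ne]3s²3p³, N⁺ [He]2s²2p².
Tabulated IE_2 (kJ/mol): S 2252, N 2856.
So the second ionization energies run S < N.

N > S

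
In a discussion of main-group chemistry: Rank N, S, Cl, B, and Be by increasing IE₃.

S < B < Cl < N < Be

The third ionization energy removes an electron from the +2 ion. For each element: N²⁺ still has 3 valence electrons; S²⁺ still has 4 valence electrons; Cl²⁺ still has 5 valence electrons; B²⁺ still has 1 valence electron; Be²⁺ is the bare [He] core.
Pulling an electron out of a noble-gas core costs far more than removing a remaining valence electron, so Be sits at the high end of IE_3.
Valence configurations: N²⁺ [He]2s²2p¹, S²⁺ [Ne]3s²3p², Cl²⁺ [Ne]3s²3p³, B²⁺ [He]2s¹.
Tabulated IE_3 (kJ/mol): N 4578, S 3357, Cl 3822, B 3660, Be 14849.
Putting it together, IE_3: S < B < Cl < N < Be.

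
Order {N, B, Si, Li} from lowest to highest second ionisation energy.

Si < B < N < Li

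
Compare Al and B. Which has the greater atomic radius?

B is in period 2, group 13; Al is in period 3, group 13.
Across a period the added protons contract the valence shell; down a group each new principal shell makes the atom larger.
All are in group 13, so atomic radius increases down the group.
So Al has the greater atomic radius (Al > B).

Al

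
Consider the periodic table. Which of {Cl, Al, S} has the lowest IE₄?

The fourth ionization energy removes an electron from the +3 ion. For each element: Cl³⁺ still has 4 valence electrons; Al³⁺ is the bare [Ne] core; S³⁺ still has 3 valence electrons.
Breaking into a closed-shell core is much more expensive than removing a leftover valence electron — Al has the largest IE_4 here.
Valence configurations: Cl³⁺ [Ne]3s²3p², S³⁺ [Ne]3s²3p¹.
Tabulated IE_4 (kJ/mol): Cl 5159, Al 11577, S 4556.
Hence IE_4: S < Cl < Al.

S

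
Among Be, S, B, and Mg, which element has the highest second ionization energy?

B

Consider each +1 ion: Be⁺ still has 1 valence electron; S⁺ still has 5 valence electrons; B⁺ still has 2 valence electrons; Mg⁺ still has 1 valence electron.
All are still removing valence electrons, so compare the +1 ions as you would atoms: IE_2 generally rises across a period (higher Z_eff) and falls down a group (larger shell), subject to the usual subshell exceptions.
Valence configurations: Be⁺ [He]2s¹, S⁺ [Ne]3s²3p³, B⁺ [He]2s², Mg⁺ [Ne]3s¹.
Approximate IE_2 values (kJ/mol): Be 1757, S 2252, B 2427, Mg 1451.
Hence IE_2: Mg < Be < S < B.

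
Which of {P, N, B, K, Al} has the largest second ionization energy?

After 1 electron has been removed, what remains? P⁺ still has 4 valence electrons; N⁺ still has 4 valence electrons; B⁺ still has 2 valence electrons; K⁺ is the bare [Ar] core; Al⁺ still has 2 valence electrons.
Pulling an electron out of a noble-gas core costs far more than removing a remaining valence electron, so K sits at the high end of IE_2.
Valence configurations: P⁺ [Ne]3s²3p², N⁺ [He]2s²2p², B⁺ [He]2s², Al⁺ [Ne]3s².
The numbers (kJ/mol): P 1907, N 2856, B 2427, K 3052, Al 1817.
So the second ionization energies run Al < P < B < N < K.

K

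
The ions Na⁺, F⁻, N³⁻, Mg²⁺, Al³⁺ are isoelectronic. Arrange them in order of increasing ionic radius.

Al³⁺ < Mg²⁺ < Na⁺ < F⁻ < N³⁻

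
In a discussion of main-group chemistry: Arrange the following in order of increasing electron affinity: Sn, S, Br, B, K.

B < K < Sn < S < Br

EA tends to increase across a period and decrease down a group, though the pattern is less regular than for IE or radius.
Here both period and group differ, so the two effects have to be weighed against each other.
K > B: this pair runs against the simple trend — see the exception note.
Sn > K: period and group pull opposite ways; the across-period shift dominates (107 vs 48 kJ/mol).
S > Sn: relative to Sn, both the across-period and down-group shifts push S's electron affinity up.
Br > S: period and group pull opposite ways; the across-period shift dominates (325 vs 200 kJ/mol).
Note the exception: K has a higher electron affinity than B, contrary to the simple trend — B's ns²np¹ configuration gives only a small electron affinity — the sparsely filled np subshell binds an added electron weakly.
Approximate values (kJ/mol): B 27, S 200, K 48, Br 325, Sn 107.
So from lowest to highest: B < K < Sn < S < Br.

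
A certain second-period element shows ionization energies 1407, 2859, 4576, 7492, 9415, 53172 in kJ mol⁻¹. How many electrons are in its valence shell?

Look for the largest jump between consecutive ionization energies: IE6/IE5 ≈ 5.6, far larger than any earlier ratio.
That jump marks the point where a core electron is being removed. So the atom has 5 valence electrons.

5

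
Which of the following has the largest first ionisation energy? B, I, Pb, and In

I

B is in period 2, group 13; In is in period 5, group 13; I is in period 5, group 17; Pb is in period 6, group 14.
First ionization energy rises across a period (greater Z_eff holds electrons more tightly) and falls down a group (valence electrons are farther from the nucleus).
These span different periods and groups, so the two trends combine.
Pb > In: the two effects oppose for this pair; the across-period effect wins (716 vs 558 kJ/mol).
B > Pb: period and group pull opposite ways; the down-group shift dominates (801 vs 716 kJ/mol).
I > B: period and group pull opposite ways; the across-period shift dominates (1008 vs 801 kJ/mol).
Approximate values (kJ/mol): B 801, In 558, I 1008, Pb 716.
The largest first ionisation energy among these belongs to I.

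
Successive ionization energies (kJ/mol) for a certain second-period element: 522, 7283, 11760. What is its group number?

Group 1

Look for the largest jump between consecutive ionization energies: IE2/IE1 ≈ 14.0, far larger than any earlier ratio.
That jump marks the point where a core electron is being removed. So the atom has 1 valence electron.
A main-group element with 1 valence electron is in group 1.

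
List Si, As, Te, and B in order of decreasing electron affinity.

Te > Si > As > B

Atoms with high Z_eff and room in the valence shell (especially the halogens) have the most exothermic electron affinities.
A diagonal step moves right (one effect) and down (the opposite effect) at once.
As > B: period and group pull opposite ways; the across-period shift dominates (78 vs 27 kJ/mol).
Si > As: the two effects oppose for this pair; the down-group effect wins (134 vs 78 kJ/mol).
Te > Si: period and group pull opposite ways; the across-period shift dominates (190 vs 134 kJ/mol).
Tabulated electron affinity (kJ/mol): B 27, Si 134, As 78, Te 190.
So from highest to lowest: Te > Si > As > B.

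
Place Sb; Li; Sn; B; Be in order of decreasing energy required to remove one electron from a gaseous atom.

Be > Sb > B > Sn > Li

Li is in period 2, group 1; Be is in period 2, group 2; B is in period 2, group 13; Sn is in period 5, group 14; Sb is in period 5, group 15.
First ionization energy rises across a period (greater Z_eff holds electrons more tightly) and falls down a group (valence electrons are farther from the nucleus).
Here both period and group differ, so the two effects have to be weighed against each other.
Sn > Li: period and group pull opposite ways; the across-period shift dominates (709 vs 520 kJ/mol).
B > Sn: period and group pull opposite ways; the down-group shift dominates (801 vs 709 kJ/mol).
Sb > B: the two effects oppose for this pair; the across-period effect wins (831 vs 801 kJ/mol).
Be > Sb: period and group pull opposite ways; the down-group shift dominates (900 vs 831 kJ/mol).
Note the exception: Be has a higher first ionization energy than B, contrary to the simple trend — removing B's lone 2p electron is easier than breaking Be's filled 2s².
Tabulated first ionization energy (kJ/mol): Li 520, Be 900, B 801, Sn 709, Sb 831.
So from highest to lowest: Be > Sb > B > Sn > Li.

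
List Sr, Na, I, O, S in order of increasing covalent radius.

O is in period 2, group 16; Na is in period 3, group 1; S is in period 3, group 16; Sr is in period 5, group 2; I is in period 5, group 17.
Across a period the added protons contract the valence shell; down a group each new principal shell makes the atom larger.
Neither a single period nor a single group — weigh both effects.
S > O: they share group 16; the group trend gives S the larger value.
I > S: period and group pull opposite ways; the down-group shift dominates (133 vs 103 pm).
Na > I: the two effects oppose for this pair; the across-period effect wins (155 vs 133 pm).
Sr > Na: the two effects oppose for this pair; the down-group effect wins (185 vs 155 pm).
Tabulated atomic radius (pm): O 63, Na 155, S 103, Sr 185, I 133.
So from smallest to largest: O < S < I < Na < Sr.

O, S, I, Na, Sr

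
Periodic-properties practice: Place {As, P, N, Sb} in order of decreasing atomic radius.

N is in period 2, group 15; P is in period 3, group 15; As is in period 4, group 15; Sb is in period 5, group 15.
Moving right in a period, electrons are added to the same shell under a stronger nuclear pull, so atoms get smaller; moving down, a new shell is opened and atoms get larger.
All are in group 15, so atomic radius increases down the group.
So from largest to smallest: Sb > As > P > N.

Sb > As > P > N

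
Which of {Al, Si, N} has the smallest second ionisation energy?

Si

IE_2 is the cost of taking one more electron from the +1 cation: Al⁺ still has 2 valence electrons; Si⁺ still has 3 valence electrons; N⁺ still has 4 valence electrons.
All are still removing valence electrons, so compare the +1 ions as you would atoms: IE_2 generally rises across a period (higher Z_eff) and falls down a group (larger shell), subject to the usual subshell exceptions.
Valence configurations: Al⁺ [Ne]3s², Si⁺ [Ne]3s²3p¹, N⁺ [He]2s²2p².
Si⁺ loses a lone 3p electron whereas Al⁺ must break into a filled 3s² pair, so IE_2(Al) > IE_2(Si) even though Si has the higher nuclear charge.
Approximate IE_2 values (kJ/mol): Al 1817, Si 1577, N 2856.
Hence IE_2: Si < Al < N.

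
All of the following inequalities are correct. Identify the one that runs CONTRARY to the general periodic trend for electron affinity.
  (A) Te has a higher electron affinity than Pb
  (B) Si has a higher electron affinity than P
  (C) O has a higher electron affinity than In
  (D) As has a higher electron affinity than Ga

(B)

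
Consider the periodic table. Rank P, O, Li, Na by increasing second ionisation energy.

The second ionization energy removes an electron from the +1 ion. For each element: P⁺ still has 4 valence electrons; O⁺ still has 5 valence electrons; Li⁺ is the bare [He] core; Na⁺ is the bare [Ne] core.
Core electrons are held far more tightly than valence electrons, so Na and Li top the IE_2 order.
Valence configurations: P⁺ [Ne]3s²3p², O⁺ [He]2s²2p³.
The numbers (kJ/mol): P 1907, O 3388, Li 7298, Na 4562.
Hence IE_2: P < O < Na < Li.

P < O < Na < Li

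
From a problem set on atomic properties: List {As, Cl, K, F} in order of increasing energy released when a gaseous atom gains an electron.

F is in period 2, group 17; Cl is in period 3, group 17; K is in period 4, group 1; As is in period 4, group 15.
Adding an electron releases more energy for atoms nearer the top right (short of the noble gases).
Here both period and group differ, so the two effects have to be weighed against each other.
As > K: As lies to the right of K in period 4, so the across-period effect alone puts As higher.
F > As: relative to As, both the across-period and down-group shifts push F's electron affinity up.
Cl > F: this pair runs against the simple trend — see the exception note.
Note the exception: Cl has a higher electron affinity than F, contrary to the simple trend — F's small 2p subshell makes the incoming electron feel strong e⁻–e⁻ repulsion, so Cl actually releases more energy on gaining an electron.
Tabulated electron affinity (kJ/mol): F 328, Cl 349, K 48, As 78.
So from lowest to highest: K < As < F < Cl.

K < As < F < Cl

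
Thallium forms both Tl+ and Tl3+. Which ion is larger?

Tl+

Both ions have Z = 81 protons, but Tl3+ has lost more electrons, so its remaining electrons feel a larger effective nuclear charge per electron and are pulled in more tightly.
Higher positive charge → smaller ion, so Tl+ > Tl3+.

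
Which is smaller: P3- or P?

Forming P3- adds 3 electrons to P. More electron–electron repulsion in the same shell, with unchanged nuclear charge, lets the cloud expand.
An anion is larger than its parent atom: P3- > P.

P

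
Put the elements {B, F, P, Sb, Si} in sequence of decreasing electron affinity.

Atoms with high Z_eff and room in the valence shell (especially the halogens) have the most exothermic electron affinities.
These span different periods and groups, so the two trends combine.
P > B: period and group pull opposite ways; the across-period shift dominates (72 vs 27 kJ/mol).
Sb > P: this pair runs against the simple trend — see the exception note.
Si > Sb: the two effects oppose for this pair; the down-group effect wins (134 vs 103 kJ/mol).
F > Si: relative to Si, both the across-period and down-group shifts push F's electron affinity up.
Note the exception: Sb has a higher electron affinity than P, contrary to the simple trend — both are half-filled np³, but the pairing/repulsion penalty for the added electron shrinks as the p orbitals become larger and more diffuse down the group, and for Sb that outweighs the weaker nuclear attraction.
Note the exception: Si has a higher electron affinity than P, contrary to the simple trend — adding an electron to P's half-filled 3p³ is unfavourable, so Si (3p²) has the more exothermic EA.
Tabulated electron affinity (kJ/mol): B 27, F 328, Si 134, P 72, Sb 103.
So from highest to lowest: F > Si > Sb > P > B.

F, Si, Sb, P, B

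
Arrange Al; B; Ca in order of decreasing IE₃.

The third ionization energy removes an electron from the +2 ion. For each element: Al²⁺ still has 1 valence electron; B²⁺ still has 1 valence electron; Ca²⁺ is the bare [Ar] core.
Core electrons are held far more tightly than valence electrons, so Ca tops the IE_3 order.
Valence configurations: Al²⁺ [Ne]3s¹, B²⁺ [He]2s¹.
Approximate IE_3 values (kJ/mol): Al 2745, B 3660, Ca 4912.
So the third ionization energies run Al < B < Ca.

Ca > B > Al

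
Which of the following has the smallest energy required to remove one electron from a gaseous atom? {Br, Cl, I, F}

Removing the outermost electron gets harder across a period and easier down a group.
All are in group 17, so first ionization energy increases up the group.
The smallest energy required to remove one electron from a gaseous atom among these belongs to I.

I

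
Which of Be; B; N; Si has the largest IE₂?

N

IE_2 is the cost of taking one more electron from the +1 cation: Be⁺ still has 1 valence electron; B⁺ still has 2 valence electrons; N⁺ still has 4 valence electrons; Si⁺ still has 3 valence electrons.
All are still removing valence electrons, so compare the +1 ions as you would atoms: IE_2 generally rises across a period (higher Z_eff) and falls down a group (larger shell), subject to the usual subshell exceptions.
Valence configurations: Be⁺ [He]2s¹, B⁺ [He]2s², N⁺ [He]2s²2p², Si⁺ [Ne]3s²3p¹.
Tabulated IE_2 (kJ/mol): Be 1757, B 2427, N 2856, Si 1577.
Hence IE_2: Si < Be < B < N.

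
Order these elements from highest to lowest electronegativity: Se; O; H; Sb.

H is in period 1, group 1; O is in period 2, group 16; Se is in period 4, group 16; Sb is in period 5, group 15.
Smaller atoms with higher effective nuclear charge are more electronegative.
These span different periods and groups, so the two trends combine.
H > Sb: the two effects oppose for this pair; the down-group effect wins (2.20 vs 2.05).
Se > H: period and group pull opposite ways; the across-period shift dominates (2.55 vs 2.20).
O > Se: they share group 16; the group trend gives O the larger value.
Approximate values (Pauling): H 2.20, O 3.44, Se 2.55, Sb 2.05.
So from highest to lowest: O > Se > H > Sb.

O > Se > H > Sb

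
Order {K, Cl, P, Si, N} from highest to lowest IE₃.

N > K > Cl > Si > P

The third ionization energy removes an electron from the +2 ion. For each element: K²⁺ is already 1 electron into the core; Cl²⁺ still has 5 valence electrons; P²⁺ still has 3 valence electrons; Si²⁺ still has 2 valence electrons; N²⁺ still has 3 valence electrons.
Usually core removal costs more than valence removal, but here the competition is close: a tightly held n=2 valence electron can cost more to remove than an n=3 core electron, so the actual values have to decide it.
Valence configurations: Cl²⁺ [Ne]3s²3p³, P²⁺ [Ne]3s²3p¹, Si²⁺ [Ne]3s², N²⁺ [He]2s²2p¹.
P²⁺ loses a lone 3p electron whereas Si²⁺ must break into a filled 3s² pair, so IE_3(Si) > IE_3(P) even though P has the higher nuclear charge.
Approximate IE_3 values (kJ/mol): K 4420, Cl 3822, P 2914, Si 3232, N 4578.
Overall IE_3 order: P < Si < Cl < K < N.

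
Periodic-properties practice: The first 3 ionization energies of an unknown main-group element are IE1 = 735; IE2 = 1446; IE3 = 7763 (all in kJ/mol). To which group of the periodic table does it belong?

Look for the largest jump between consecutive ionization energies: IE3/IE2 ≈ 5.4, far larger than any earlier ratio.
That jump marks the point where a core electron is being removed. So the atom has 2 valence electrons.
A main-group element with 2 valence electrons is in group 2.

Group 2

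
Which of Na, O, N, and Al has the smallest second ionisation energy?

Al

IE_2 is the cost of taking one more electron from the +1 cation: Na⁺ is the bare [Ne] core; O⁺ still has 5 valence electrons; N⁺ still has 4 valence electrons; Al⁺ still has 2 valence electrons.
Core electrons are held far more tightly than valence electrons, so Na tops the IE_2 order.
Valence configurations: O⁺ [He]2s²2p³, N⁺ [He]2s²2p², Al⁺ [Ne]3s².
The numbers (kJ/mol): Na 4562, O 3388, N 2856, Al 1817.
Putting it together, IE_2: Al < N < O < Na.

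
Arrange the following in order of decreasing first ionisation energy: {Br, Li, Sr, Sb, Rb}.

Br > Sb > Sr > Li > Rb

Li is in period 2, group 1; Br is in period 4, group 17; Rb is in period 5, group 1; Sr is in period 5, group 2; Sb is in period 5, group 15.
IE₁ increases left→right with effective nuclear charge and decreases top→bottom as the valence shell moves farther out.
Here both period and group differ, so the two effects have to be weighed against each other.
Li > Rb: they share group 1; the group trend gives Li the larger value.
Sr > Li: the two effects oppose for this pair; the across-period effect wins (550 vs 520 kJ/mol).
Sb > Sr: Sb lies to the right of Sr in period 5, so the across-period effect alone puts Sb higher.
Br > Sb: both effects reinforce here, so Br is clearly the higher of the two.
Tabulated first ionization energy (kJ/mol): Li 520, Br 1140, Rb 403, Sr 550, Sb 831.
So from highest to lowest: Br > Sb > Sr > Li > Rb.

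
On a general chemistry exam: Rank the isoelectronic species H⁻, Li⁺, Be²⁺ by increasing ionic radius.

All of these have 2 electrons, so size is governed by nuclear charge alone: the more protons, the stronger the pull on the same electron cloud, and the smaller the ion.
Nuclear charges: Be²⁺ (Z=4), Li⁺ (Z=3), H⁻ (Z=1).
Smallest to largest: Be²⁺ < Li⁺ < H⁻.

Be²⁺, Li⁺, H⁻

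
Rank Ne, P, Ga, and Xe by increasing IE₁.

Ne is in period 2, group 18; P is in period 3, group 15; Ga is in period 4, group 13; Xe is in period 5, group 18.
Across a period the outer electron is held more tightly (higher IE₁); down a group it sits in a higher shell, more shielded, and comes off more easily.
Here both period and group differ, so the two effects have to be weighed against each other.
P > Ga: both effects reinforce here, so P is clearly the higher of the two.
Xe > P: period and group pull opposite ways; the across-period shift dominates (1170 vs 1012 kJ/mol).
Ne > Xe: they share group 18; the group trend gives Ne the larger value.
Approximate values (kJ/mol): Ne 2081, P 1012, Ga 579, Xe 1170.
So from lowest to highest: Ga < P < Xe < Ne.

Ga < P < Xe < Ne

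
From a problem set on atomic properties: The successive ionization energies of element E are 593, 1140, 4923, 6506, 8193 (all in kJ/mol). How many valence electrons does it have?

Look for the largest jump between consecutive ionization energies: IE3/IE2 ≈ 4.3, far larger than any earlier ratio.
That jump marks the point where a core electron is being removed. So the atom has 2 valence electrons.

2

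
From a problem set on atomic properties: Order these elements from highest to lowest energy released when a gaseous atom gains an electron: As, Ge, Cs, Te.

Te > Ge > As > Cs

Ge is in period 4, group 14; As is in period 4, group 15; Te is in period 5, group 16; Cs is in period 6, group 1.
Atoms with high Z_eff and room in the valence shell (especially the halogens) have the most exothermic electron affinities.
These span different periods and groups, so the two trends combine.
As > Cs: relative to Cs, both the across-period and down-group shifts push As's electron affinity up.
Ge > As: this pair runs against the simple trend — see the exception note.
Te > Ge: period and group pull opposite ways; the across-period shift dominates (190 vs 119 kJ/mol).
Note the exception: Ge has a higher electron affinity than As, contrary to the simple trend — adding an electron to As's half-filled 4p³ is unfavourable, so Ge (4p²) has the more exothermic EA.
For reference (kJ/mol): Ge 119, As 78, Te 190, Cs 46.
So from highest to lowest: Te > Ge > As > Cs.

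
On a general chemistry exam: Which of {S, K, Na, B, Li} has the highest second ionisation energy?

IE_2 is the cost of taking one more electron from the +1 cation: S⁺ still has 5 valence electrons; K⁺ is the bare [Ar] core; Na⁺ is the bare [Ne] core; B⁺ still has 2 valence electrons; Li⁺ is the bare [He] core.
Breaking into a closed-shell core is much more expensive than removing a leftover valence electron — K, Na and Li have the largest IE_2 here.
Valence configurations: S⁺ [Ne]3s²3p³, B⁺ [He]2s².
Approximate IE_2 values (kJ/mol): S 2252, K 3052, Na 4562, B 2427, Li 7298.
Putting it together, IE_2: S < B < K < Na < Li.

Li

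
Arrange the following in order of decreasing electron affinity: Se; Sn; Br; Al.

Al is in period 3, group 13; Se is in period 4, group 16; Br is in period 4, group 17; Sn is in period 5, group 14.
Electron affinity generally becomes more exothermic across a period toward the halogens and less exothermic down a group.
Here both period and group differ, so the two effects have to be weighed against each other.
Sn > Al: the two effects oppose for this pair; the across-period effect wins (107 vs 42 kJ/mol).
Se > Sn: relative to Sn, both the across-period and down-group shifts push Se's electron affinity up.
Br > Se: both are in period 4; the period trend gives Br the larger value.
Approximate values (kJ/mol): Al 42, Se 195, Br 325, Sn 107.
So from highest to lowest: Br > Se > Sn > Al.

Br > Se > Sn > Al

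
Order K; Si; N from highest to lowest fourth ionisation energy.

N, K, Si

Consider each +3 ion: K³⁺ is already 2 electrons into the core; Si³⁺ still has 1 valence electron; N³⁺ still has 2 valence electrons.
Usually core removal costs more than valence removal, but here the competition is close: a tightly held n=2 valence electron can cost more to remove than an n=3 core electron, so the actual values have to decide it.
Valence configurations: Si³⁺ [Ne]3s¹, N³⁺ [He]2s².
Tabulated IE_4 (kJ/mol): K 5877, Si 4356, N 7475.
Hence IE_4: Si < K < N.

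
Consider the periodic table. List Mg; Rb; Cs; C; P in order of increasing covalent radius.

C < P < Mg < Rb < Cs

Across a period the added protons contract the valence shell; down a group each new principal shell makes the atom larger.
These span different periods and groups, so the two trends combine.
P > C: period and group pull opposite ways; the down-group shift dominates (111 vs 75 pm).
Mg > P: Mg lies to the left of P in period 3, so the across-period effect alone puts Mg larger.
Rb > Mg: both effects reinforce here, so Rb is clearly the larger of the two.
Cs > Rb: Cs sits below Rb in group 1, so the down-group effect alone puts Cs larger.
For reference (pm): C 75, Mg 139, P 111, Rb 210, Cs 232.
So from smallest to largest: C < P < Mg < Rb < Cs.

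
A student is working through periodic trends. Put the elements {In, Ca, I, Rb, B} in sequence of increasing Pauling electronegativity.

B is in period 2, group 13; Ca is in period 4, group 2; Rb is in period 5, group 1; In is in period 5, group 13; I is in period 5, group 17.
EN rises left→right (higher Z_eff, smaller atoms) and falls top→bottom (larger, more shielded atoms).
Here both period and group differ, so the two effects have to be weighed against each other.
Ca > Rb: both effects reinforce here, so Ca is clearly the higher of the two.
In > Ca: period and group pull opposite ways; the across-period shift dominates (1.78 vs 1.00).
B > In: B sits above In in group 13, so the down-group effect alone puts B higher.
I > B: the two effects oppose for this pair; the across-period effect wins (2.66 vs 2.04).
Tabulated electronegativity (Pauling): B 2.04, Ca 1.00, Rb 0.82, In 1.78, I 2.66.
So from lowest to highest: Rb < Ca < In < B < I.

Rb, Ca, In, B, I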